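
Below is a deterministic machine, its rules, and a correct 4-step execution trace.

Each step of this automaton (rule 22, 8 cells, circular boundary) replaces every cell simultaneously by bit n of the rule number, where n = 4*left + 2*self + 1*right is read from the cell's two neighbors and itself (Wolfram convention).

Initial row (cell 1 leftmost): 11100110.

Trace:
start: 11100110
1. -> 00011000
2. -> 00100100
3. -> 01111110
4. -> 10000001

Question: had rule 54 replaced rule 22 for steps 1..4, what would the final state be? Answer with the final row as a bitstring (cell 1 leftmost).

10000100

(re-executing steps 1..4 under rule 54; state before step 1: 11100110)
1. -> 00011001
2. -> 10100111
3. -> 01111000
4. -> 10000100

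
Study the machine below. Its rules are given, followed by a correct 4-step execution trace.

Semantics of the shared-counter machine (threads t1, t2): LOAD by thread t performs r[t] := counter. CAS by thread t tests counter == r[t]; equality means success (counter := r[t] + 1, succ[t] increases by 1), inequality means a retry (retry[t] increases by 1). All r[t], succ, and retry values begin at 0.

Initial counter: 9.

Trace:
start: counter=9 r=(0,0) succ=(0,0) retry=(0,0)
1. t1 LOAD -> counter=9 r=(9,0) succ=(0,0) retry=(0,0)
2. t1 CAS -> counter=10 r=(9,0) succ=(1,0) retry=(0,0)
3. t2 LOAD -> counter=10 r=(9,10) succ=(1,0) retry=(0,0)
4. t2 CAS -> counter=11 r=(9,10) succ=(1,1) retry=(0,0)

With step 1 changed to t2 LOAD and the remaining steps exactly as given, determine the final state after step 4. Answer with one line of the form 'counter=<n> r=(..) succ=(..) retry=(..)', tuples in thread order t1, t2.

(re-executing from step 1 with the substitution; state before step 1: counter=9 r=(0,0) succ=(0,0) retry=(0,0))
1. t2 LOAD -> counter=9 r=(0,9) succ=(0,0) retry=(0,0)
2. t1 CAS -> counter=9 r=(0,9) succ=(0,0) retry=(1,0)
3. t2 LOAD -> counter=9 r=(0,9) succ=(0,0) retry=(1,0)
4. t2 CAS -> counter=10 r=(0,9) succ=(0,1) retry=(1,0)

counter=10 r=(0,9) succ=(0,1) retry=(1,0)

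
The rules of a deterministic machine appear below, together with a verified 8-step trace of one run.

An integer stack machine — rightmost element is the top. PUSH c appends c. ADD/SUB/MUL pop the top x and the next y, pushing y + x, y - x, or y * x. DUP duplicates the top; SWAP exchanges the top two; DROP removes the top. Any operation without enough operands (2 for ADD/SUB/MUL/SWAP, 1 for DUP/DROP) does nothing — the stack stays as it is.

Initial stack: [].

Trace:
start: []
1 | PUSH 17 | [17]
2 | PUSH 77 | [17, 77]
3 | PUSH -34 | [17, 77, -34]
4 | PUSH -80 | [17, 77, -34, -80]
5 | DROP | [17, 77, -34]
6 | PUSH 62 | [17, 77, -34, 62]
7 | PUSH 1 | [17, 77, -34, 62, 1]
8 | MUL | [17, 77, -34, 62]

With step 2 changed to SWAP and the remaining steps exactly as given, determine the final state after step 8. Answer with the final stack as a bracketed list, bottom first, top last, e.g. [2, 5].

(re-executing from step 2 with the substitution; state before step 2: [17])
2 | SWAP | [17]
3 | PUSH -34 | [17, -34]
4 | PUSH -80 | [17, -34, -80]
5 | DROP | [17, -34]
6 | PUSH 62 | [17, -34, 62]
7 | PUSH 1 | [17, -34, 62, 1]
8 | MUL | [17, -34, 62]

[17, -34, 62]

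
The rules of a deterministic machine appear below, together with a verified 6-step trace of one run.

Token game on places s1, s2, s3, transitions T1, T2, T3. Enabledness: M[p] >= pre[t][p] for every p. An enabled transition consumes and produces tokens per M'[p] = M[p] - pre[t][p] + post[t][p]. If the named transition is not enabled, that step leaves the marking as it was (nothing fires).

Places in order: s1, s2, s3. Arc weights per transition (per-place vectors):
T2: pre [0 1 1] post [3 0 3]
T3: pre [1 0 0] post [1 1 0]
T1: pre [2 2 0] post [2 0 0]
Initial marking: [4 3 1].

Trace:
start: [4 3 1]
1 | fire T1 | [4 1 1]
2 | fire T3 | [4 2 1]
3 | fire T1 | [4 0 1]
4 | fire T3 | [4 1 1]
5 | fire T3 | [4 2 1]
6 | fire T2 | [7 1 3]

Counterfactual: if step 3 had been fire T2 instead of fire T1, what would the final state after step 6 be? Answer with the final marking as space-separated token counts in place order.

(re-executing from step 3 with the substitution; state before step 3: [4 2 1])
3 | fire T2 | [7 1 3]
4 | fire T3 | [7 2 3]
5 | fire T3 | [7 3 3]
6 | fire T2 | [10 2 5]

10 2 5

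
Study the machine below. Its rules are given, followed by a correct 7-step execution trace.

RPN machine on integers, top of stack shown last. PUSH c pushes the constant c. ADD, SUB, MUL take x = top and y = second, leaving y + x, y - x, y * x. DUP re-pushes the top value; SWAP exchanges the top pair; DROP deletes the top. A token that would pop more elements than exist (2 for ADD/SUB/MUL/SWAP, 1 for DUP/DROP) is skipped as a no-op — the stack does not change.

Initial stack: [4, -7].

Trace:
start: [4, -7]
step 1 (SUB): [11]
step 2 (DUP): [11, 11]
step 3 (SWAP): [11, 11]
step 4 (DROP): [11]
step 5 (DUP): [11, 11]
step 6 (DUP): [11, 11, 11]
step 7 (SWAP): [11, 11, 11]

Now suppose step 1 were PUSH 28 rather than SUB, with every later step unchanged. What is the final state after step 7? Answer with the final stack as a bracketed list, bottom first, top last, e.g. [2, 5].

(re-executing from step 1 with the substitution; state before step 1: [4, -7])
step 1 (PUSH 28): [4, -7, 28]
step 2 (DUP): [4, -7, 28, 28]
step 3 (SWAP): [4, -7, 28, 28]
step 4 (DROP): [4, -7, 28]
step 5 (DUP): [4, -7, 28, 28]
step 6 (DUP): [4, -7, 28, 28, 28]
step 7 (SWAP): [4, -7, 28, 28, 28]

[4, -7, 28, 28, 28]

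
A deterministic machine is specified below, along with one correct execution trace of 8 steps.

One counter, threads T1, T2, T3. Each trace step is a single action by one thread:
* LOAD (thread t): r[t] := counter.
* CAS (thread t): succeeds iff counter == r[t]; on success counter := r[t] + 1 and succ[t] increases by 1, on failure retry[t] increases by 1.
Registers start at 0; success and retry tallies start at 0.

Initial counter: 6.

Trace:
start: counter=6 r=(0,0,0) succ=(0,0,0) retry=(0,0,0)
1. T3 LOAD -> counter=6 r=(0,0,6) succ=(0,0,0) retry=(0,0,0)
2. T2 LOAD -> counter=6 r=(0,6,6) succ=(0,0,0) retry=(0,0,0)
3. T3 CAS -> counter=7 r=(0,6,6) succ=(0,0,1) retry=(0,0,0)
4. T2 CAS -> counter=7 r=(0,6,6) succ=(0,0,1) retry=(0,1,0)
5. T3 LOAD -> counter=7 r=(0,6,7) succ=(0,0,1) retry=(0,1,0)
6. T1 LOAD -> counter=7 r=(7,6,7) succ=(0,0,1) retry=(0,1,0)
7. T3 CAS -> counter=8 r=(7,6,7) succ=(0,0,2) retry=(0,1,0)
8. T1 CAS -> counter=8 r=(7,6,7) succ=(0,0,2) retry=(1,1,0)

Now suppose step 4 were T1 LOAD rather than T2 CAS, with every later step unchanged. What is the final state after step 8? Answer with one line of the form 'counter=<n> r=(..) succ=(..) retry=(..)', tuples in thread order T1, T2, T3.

(re-executing from step 4 with the substitution; state before step 4: counter=7 r=(0,6,6) succ=(0,0,1) retry=(0,0,0))
4. T1 LOAD -> counter=7 r=(7,6,6) succ=(0,0,1) retry=(0,0,0)
5. T3 LOAD -> counter=7 r=(7,6,7) succ=(0,0,1) retry=(0,0,0)
6. T1 LOAD -> counter=7 r=(7,6,7) succ=(0,0,1) retry=(0,0,0)
7. T3 CAS -> counter=8 r=(7,6,7) succ=(0,0,2) retry=(0,0,0)
8. T1 CAS -> counter=8 r=(7,6,7) succ=(0,0,2) retry=(1,0,0)

counter=8 r=(7,6,7) succ=(0,0,2) retry=(1,0,0)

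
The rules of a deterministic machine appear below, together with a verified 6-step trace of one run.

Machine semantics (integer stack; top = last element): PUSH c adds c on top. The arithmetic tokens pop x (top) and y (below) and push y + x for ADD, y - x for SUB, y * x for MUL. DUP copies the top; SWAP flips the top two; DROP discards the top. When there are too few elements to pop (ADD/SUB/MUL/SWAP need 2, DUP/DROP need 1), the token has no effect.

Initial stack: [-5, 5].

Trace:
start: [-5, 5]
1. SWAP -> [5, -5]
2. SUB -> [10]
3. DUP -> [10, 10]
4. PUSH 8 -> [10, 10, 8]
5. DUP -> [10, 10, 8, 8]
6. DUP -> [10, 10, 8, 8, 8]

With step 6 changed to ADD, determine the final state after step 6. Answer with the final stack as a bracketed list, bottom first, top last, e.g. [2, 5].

[10, 10, 16]

(re-executing from step 6 with the substitution; state before step 6: [10, 10, 8, 8])
6. ADD -> [10, 10, 16]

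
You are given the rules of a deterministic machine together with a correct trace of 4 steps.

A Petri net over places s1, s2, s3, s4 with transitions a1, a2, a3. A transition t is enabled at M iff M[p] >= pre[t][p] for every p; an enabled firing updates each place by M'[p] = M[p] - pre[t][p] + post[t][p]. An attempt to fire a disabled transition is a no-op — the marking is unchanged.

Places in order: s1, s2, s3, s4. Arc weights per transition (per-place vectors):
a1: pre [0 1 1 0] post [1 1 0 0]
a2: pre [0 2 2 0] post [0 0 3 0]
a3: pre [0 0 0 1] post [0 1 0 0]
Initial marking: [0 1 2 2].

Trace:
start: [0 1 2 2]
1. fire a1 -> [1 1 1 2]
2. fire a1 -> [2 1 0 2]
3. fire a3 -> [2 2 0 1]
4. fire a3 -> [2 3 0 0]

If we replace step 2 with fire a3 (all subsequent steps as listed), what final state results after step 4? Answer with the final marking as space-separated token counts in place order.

1 3 1 0

(re-executing from step 2 with the substitution; state before step 2: [1 1 1 2])
2. fire a3 -> [1 2 1 1]
3. fire a3 -> [1 3 1 0]
4. fire a3 -> [1 3 1 0]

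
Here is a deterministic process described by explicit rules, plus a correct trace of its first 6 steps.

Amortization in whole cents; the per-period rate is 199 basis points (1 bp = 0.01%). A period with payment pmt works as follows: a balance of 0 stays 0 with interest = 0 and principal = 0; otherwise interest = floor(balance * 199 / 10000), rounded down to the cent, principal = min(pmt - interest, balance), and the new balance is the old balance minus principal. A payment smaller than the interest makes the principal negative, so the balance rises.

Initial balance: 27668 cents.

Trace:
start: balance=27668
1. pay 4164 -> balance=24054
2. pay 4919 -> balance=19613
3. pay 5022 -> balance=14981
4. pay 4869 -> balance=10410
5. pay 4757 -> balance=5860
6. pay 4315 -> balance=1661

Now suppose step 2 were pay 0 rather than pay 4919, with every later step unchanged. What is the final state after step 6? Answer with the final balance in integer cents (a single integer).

(re-executing from step 2 with the substitution; state before step 2: balance=24054)
2. pay 0 -> balance=24532
3. pay 5022 -> balance=19998
4. pay 4869 -> balance=15526
5. pay 4757 -> balance=11077
6. pay 4315 -> balance=6982

6982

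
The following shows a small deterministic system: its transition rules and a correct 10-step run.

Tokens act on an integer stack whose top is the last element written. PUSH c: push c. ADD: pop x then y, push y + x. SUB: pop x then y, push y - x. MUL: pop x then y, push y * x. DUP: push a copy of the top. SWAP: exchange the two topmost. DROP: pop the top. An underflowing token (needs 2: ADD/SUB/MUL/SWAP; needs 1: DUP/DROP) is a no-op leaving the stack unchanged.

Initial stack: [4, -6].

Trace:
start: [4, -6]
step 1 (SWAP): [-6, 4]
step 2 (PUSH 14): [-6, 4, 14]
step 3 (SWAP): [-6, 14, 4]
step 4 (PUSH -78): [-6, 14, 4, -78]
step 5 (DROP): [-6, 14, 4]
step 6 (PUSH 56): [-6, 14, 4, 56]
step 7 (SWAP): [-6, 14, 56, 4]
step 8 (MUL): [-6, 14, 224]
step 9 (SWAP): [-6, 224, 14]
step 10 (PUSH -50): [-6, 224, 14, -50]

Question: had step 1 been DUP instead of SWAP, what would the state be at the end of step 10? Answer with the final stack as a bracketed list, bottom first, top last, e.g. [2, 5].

[4, -6, -336, 14, -50]

(re-executing from step 1 with the substitution; state before step 1: [4, -6])
step 1 (DUP): [4, -6, -6]
step 2 (PUSH 14): [4, -6, -6, 14]
step 3 (SWAP): [4, -6, 14, -6]
step 4 (PUSH -78): [4, -6, 14, -6, -78]
step 5 (DROP): [4, -6, 14, -6]
step 6 (PUSH 56): [4, -6, 14, -6, 56]
step 7 (SWAP): [4, -6, 14, 56, -6]
step 8 (MUL): [4, -6, 14, -336]
step 9 (SWAP): [4, -6, -336, 14]
step 10 (PUSH -50): [4, -6, -336, 14, -50]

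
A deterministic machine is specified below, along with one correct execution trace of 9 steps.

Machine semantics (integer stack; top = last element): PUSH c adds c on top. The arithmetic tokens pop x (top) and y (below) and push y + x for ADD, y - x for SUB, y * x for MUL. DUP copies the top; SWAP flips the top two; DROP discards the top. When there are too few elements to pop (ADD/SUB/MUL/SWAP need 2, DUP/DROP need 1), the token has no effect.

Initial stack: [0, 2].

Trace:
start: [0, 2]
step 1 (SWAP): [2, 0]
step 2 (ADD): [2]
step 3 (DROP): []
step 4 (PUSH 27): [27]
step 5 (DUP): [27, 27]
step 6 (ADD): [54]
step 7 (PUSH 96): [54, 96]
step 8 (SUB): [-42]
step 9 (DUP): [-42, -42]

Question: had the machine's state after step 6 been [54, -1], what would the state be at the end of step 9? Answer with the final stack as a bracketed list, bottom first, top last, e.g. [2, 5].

[54, -97, -97]

state after step 6 := [54, -1]
step 7 (PUSH 96): [54, -1, 96]
step 8 (SUB): [54, -97]
step 9 (DUP): [54, -97, -97]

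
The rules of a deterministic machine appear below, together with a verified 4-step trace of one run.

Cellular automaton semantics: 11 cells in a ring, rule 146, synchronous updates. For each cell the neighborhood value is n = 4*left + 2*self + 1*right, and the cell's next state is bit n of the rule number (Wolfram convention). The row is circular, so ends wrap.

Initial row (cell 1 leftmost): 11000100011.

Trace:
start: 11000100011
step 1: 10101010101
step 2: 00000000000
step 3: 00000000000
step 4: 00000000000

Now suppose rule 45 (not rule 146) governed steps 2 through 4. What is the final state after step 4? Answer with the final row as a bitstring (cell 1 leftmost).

10011111110

(re-executing steps 2..4 under rule 45; state before step 2: 10101010101)
step 2: 01111111111
step 3: 11000000000
step 4: 10011111110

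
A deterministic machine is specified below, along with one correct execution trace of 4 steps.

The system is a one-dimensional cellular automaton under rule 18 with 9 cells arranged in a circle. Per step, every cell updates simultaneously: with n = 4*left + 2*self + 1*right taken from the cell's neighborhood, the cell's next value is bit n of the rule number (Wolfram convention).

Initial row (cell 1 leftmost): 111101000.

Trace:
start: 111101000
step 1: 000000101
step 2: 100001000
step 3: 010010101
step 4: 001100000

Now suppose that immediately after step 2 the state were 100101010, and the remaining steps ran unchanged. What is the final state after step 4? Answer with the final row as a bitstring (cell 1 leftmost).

100100000

state after step 2 := 100101010
step 3: 011000000
step 4: 100100000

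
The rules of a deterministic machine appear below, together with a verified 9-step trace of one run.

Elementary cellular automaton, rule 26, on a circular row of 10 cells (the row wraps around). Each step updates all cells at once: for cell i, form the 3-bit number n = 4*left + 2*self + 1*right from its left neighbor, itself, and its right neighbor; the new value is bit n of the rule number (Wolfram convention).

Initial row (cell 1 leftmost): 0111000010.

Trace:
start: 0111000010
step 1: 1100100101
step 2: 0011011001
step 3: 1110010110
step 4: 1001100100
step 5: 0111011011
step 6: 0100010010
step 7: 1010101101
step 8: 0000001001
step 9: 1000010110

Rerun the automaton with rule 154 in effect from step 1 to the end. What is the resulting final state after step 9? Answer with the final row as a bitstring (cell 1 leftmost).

(re-executing steps 1..9 under rule 154; state before step 1: 0111000010)
step 1: 1110100101
step 2: 1100011001
step 3: 1010110111
step 4: 0000100111
step 5: 1001011110
step 6: 0110011100
step 7: 1101111010
step 8: 1001110000
step 9: 0111101001

0111101001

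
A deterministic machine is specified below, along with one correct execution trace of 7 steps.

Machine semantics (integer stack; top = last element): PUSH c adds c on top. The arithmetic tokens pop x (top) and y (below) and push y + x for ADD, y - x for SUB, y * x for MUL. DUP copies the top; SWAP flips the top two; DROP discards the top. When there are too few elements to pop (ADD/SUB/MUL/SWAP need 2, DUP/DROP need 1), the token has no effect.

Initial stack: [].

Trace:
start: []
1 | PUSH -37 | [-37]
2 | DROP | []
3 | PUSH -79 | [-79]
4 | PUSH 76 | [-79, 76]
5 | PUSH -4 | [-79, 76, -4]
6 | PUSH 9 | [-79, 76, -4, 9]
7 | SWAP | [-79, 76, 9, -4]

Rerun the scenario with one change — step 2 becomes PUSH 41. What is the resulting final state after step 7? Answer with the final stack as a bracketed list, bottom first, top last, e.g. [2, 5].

(re-executing from step 2 with the substitution; state before step 2: [-37])
2 | PUSH 41 | [-37, 41]
3 | PUSH -79 | [-37, 41, -79]
4 | PUSH 76 | [-37, 41, -79, 76]
5 | PUSH -4 | [-37, 41, -79, 76, -4]
6 | PUSH 9 | [-37, 41, -79, 76, -4, 9]
7 | SWAP | [-37, 41, -79, 76, 9, -4]

[-37, 41, -79, 76, 9, -4]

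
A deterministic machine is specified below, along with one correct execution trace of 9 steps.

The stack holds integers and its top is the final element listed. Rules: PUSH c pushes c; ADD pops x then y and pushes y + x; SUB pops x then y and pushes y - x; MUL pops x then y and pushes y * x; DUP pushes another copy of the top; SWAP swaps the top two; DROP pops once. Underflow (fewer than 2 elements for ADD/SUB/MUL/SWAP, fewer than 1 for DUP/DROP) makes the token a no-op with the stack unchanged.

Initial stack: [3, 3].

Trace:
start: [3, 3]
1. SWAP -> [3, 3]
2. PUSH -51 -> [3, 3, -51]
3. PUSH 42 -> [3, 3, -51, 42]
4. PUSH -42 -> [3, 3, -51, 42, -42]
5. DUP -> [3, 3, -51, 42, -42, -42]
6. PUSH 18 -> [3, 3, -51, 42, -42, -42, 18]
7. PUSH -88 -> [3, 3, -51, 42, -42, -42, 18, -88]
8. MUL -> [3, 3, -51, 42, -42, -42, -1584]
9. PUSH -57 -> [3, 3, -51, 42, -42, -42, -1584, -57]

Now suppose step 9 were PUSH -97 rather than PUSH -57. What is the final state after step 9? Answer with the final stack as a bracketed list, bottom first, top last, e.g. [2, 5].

(re-executing from step 9 with the substitution; state before step 9: [3, 3, -51, 42, -42, -42, -1584])
9. PUSH -97 -> [3, 3, -51, 42, -42, -42, -1584, -97]

[3, 3, -51, 42, -42, -42, -1584, -97]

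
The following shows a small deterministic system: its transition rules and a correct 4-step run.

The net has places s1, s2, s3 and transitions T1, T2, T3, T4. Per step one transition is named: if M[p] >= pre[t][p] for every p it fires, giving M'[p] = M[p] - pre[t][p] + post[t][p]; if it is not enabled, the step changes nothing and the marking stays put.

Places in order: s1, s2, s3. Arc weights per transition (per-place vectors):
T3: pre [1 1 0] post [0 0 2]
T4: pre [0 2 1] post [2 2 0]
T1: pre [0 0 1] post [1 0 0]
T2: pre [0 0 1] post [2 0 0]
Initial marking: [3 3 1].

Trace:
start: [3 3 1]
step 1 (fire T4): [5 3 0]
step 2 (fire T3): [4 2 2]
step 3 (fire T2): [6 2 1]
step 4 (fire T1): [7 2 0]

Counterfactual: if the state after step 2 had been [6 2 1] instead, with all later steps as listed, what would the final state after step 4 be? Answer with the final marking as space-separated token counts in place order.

state after step 2 := [6 2 1]
step 3 (fire T2): [8 2 0]
step 4 (fire T1): [8 2 0]

8 2 0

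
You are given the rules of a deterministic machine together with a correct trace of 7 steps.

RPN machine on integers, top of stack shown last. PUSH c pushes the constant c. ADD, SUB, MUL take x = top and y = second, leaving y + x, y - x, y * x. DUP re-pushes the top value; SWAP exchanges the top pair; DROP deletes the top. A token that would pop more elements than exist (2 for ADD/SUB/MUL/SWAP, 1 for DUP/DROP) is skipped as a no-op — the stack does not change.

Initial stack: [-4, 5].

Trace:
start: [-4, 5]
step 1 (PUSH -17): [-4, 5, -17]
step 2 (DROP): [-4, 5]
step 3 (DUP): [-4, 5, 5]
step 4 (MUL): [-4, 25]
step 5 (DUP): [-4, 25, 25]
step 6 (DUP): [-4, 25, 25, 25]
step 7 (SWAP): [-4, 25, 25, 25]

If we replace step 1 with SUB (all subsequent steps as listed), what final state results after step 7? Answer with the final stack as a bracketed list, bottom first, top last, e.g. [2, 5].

[]

(re-executing from step 1 with the substitution; state before step 1: [-4, 5])
step 1 (SUB): [-9]
step 2 (DROP): []
step 3 (DUP): []
step 4 (MUL): []
step 5 (DUP): []
step 6 (DUP): []
step 7 (SWAP): []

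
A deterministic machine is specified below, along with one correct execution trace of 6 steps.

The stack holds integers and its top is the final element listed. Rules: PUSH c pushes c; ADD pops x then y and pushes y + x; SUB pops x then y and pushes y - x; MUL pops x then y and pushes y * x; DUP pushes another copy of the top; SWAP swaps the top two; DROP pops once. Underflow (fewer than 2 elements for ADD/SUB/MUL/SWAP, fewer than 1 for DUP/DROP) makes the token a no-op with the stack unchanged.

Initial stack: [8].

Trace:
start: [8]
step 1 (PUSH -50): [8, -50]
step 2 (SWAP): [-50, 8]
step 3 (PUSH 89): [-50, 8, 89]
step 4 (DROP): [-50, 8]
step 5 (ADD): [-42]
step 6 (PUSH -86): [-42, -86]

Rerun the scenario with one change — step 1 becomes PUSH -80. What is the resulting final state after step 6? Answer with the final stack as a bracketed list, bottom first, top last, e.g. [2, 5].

(re-executing from step 1 with the substitution; state before step 1: [8])
step 1 (PUSH -80): [8, -80]
step 2 (SWAP): [-80, 8]
step 3 (PUSH 89): [-80, 8, 89]
step 4 (DROP): [-80, 8]
step 5 (ADD): [-72]
step 6 (PUSH -86): [-72, -86]

[-72, -86]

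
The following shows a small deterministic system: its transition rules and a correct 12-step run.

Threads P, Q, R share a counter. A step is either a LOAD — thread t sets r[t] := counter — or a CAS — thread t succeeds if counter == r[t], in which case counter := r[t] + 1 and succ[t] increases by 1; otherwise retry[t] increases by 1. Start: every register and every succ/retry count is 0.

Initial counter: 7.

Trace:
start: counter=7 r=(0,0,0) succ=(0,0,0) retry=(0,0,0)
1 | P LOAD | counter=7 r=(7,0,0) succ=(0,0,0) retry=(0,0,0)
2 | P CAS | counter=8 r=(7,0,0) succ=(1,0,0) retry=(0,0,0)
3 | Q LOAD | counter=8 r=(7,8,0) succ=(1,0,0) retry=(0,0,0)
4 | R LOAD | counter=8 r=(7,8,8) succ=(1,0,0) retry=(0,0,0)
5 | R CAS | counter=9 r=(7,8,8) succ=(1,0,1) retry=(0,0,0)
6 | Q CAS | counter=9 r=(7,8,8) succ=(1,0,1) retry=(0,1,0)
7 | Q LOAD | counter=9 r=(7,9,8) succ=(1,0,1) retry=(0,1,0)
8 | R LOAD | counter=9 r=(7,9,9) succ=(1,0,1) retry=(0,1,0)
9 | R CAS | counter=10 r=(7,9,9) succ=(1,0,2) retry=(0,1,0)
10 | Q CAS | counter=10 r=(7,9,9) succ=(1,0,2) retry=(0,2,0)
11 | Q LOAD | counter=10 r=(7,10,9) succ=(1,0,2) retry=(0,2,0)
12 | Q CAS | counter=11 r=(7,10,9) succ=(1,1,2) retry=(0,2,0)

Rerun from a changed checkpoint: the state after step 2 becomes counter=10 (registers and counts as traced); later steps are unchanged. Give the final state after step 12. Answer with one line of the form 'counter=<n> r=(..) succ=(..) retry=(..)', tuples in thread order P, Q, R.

state after step 2 := counter=10 r=(7,0,0) succ=(1,0,0) retry=(0,0,0)
3 | Q LOAD | counter=10 r=(7,10,0) succ=(1,0,0) retry=(0,0,0)
4 | R LOAD | counter=10 r=(7,10,10) succ=(1,0,0) retry=(0,0,0)
5 | R CAS | counter=11 r=(7,10,10) succ=(1,0,1) retry=(0,0,0)
6 | Q CAS | counter=11 r=(7,10,10) succ=(1,0,1) retry=(0,1,0)
7 | Q LOAD | counter=11 r=(7,11,10) succ=(1,0,1) retry=(0,1,0)
8 | R LOAD | counter=11 r=(7,11,11) succ=(1,0,1) retry=(0,1,0)
9 | R CAS | counter=12 r=(7,11,11) succ=(1,0,2) retry=(0,1,0)
10 | Q CAS | counter=12 r=(7,11,11) succ=(1,0,2) retry=(0,2,0)
11 | Q LOAD | counter=12 r=(7,12,11) succ=(1,0,2) retry=(0,2,0)
12 | Q CAS | counter=13 r=(7,12,11) succ=(1,1,2) retry=(0,2,0)

counter=13 r=(7,12,11) succ=(1,1,2) retry=(0,2,0)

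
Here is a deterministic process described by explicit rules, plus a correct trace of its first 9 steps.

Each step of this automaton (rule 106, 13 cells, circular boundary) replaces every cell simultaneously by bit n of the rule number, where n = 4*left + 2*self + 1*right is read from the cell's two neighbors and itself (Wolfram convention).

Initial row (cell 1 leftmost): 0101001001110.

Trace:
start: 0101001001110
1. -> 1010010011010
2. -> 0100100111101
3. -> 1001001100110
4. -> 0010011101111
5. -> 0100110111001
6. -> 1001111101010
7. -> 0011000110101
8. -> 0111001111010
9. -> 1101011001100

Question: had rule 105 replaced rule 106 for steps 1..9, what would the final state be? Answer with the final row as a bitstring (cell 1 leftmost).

(re-executing steps 1..9 under rule 105; state before step 1: 0101001001110)
1. -> 0010000001010
2. -> 1000111100100
3. -> 0010100100000
4. -> 1001000001111
5. -> 1000011101000
6. -> 0011010110010
7. -> 1011101110000
8. -> 0110111010110
9. -> 0111101101110

0111101101110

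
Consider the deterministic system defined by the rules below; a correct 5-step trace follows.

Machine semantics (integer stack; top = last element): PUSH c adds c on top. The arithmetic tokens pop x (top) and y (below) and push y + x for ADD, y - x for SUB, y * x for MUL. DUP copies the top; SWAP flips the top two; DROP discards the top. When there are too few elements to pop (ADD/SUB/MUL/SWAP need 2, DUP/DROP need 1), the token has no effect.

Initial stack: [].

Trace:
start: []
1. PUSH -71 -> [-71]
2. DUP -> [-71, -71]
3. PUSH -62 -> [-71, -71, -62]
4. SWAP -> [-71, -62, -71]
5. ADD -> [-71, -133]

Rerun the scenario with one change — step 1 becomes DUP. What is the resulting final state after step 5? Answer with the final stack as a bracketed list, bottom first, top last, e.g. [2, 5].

(re-executing from step 1 with the substitution; state before step 1: [])
1. DUP -> []
2. DUP -> []
3. PUSH -62 -> [-62]
4. SWAP -> [-62]
5. ADD -> [-62]

[-62]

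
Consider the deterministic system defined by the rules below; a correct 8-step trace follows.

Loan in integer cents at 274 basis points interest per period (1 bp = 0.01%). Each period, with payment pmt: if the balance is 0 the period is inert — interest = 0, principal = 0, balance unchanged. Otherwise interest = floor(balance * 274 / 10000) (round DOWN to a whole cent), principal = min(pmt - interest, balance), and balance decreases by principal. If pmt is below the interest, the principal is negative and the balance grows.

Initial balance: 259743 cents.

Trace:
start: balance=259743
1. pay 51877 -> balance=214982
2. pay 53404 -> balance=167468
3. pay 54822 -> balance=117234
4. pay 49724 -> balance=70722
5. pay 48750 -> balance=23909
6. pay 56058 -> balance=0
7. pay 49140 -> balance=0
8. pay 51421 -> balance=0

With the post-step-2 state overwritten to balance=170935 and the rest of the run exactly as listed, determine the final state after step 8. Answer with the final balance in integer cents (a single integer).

state after step 2 := balance=170935
3. pay 54822 -> balance=120796
4. pay 49724 -> balance=74381
5. pay 48750 -> balance=27669
6. pay 56058 -> balance=0
7. pay 49140 -> balance=0
8. pay 51421 -> balance=0

0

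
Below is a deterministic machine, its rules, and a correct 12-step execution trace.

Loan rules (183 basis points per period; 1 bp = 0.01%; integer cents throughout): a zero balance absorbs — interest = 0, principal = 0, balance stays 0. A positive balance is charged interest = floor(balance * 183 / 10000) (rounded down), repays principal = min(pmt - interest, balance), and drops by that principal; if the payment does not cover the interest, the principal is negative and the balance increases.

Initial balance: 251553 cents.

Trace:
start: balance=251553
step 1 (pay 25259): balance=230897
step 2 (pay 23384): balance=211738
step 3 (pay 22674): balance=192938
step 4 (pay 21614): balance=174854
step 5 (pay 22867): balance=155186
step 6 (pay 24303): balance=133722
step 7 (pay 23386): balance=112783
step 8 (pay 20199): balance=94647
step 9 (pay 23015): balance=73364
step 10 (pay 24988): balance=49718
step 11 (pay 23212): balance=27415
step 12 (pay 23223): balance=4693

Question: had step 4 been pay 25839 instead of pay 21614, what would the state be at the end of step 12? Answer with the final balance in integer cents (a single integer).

0

(re-executing from step 4 with the substitution; state before step 4: balance=192938)
step 4 (pay 25839): balance=170629
step 5 (pay 22867): balance=150884
step 6 (pay 24303): balance=129342
step 7 (pay 23386): balance=108322
step 8 (pay 20199): balance=90105
step 9 (pay 23015): balance=68738
step 10 (pay 24988): balance=45007
step 11 (pay 23212): balance=22618
step 12 (pay 23223): balance=0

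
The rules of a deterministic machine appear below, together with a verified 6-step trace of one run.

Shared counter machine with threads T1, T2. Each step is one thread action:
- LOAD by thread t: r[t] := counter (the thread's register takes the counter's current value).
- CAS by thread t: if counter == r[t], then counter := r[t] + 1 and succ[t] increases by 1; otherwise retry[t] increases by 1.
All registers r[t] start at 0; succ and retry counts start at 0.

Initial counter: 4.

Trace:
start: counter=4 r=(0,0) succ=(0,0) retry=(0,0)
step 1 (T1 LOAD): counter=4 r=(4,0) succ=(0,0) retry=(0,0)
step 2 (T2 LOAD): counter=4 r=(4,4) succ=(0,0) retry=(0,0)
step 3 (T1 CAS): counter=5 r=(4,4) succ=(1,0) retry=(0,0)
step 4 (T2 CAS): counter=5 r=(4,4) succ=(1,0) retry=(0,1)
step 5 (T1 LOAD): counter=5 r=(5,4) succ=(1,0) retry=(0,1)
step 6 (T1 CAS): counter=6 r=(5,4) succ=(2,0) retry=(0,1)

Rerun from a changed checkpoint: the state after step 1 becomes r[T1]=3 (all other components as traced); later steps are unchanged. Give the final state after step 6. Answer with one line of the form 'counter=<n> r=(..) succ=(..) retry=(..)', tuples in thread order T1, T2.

counter=6 r=(5,4) succ=(1,1) retry=(1,0)

state after step 1 := counter=4 r=(3,0) succ=(0,0) retry=(0,0)
step 2 (T2 LOAD): counter=4 r=(3,4) succ=(0,0) retry=(0,0)
step 3 (T1 CAS): counter=4 r=(3,4) succ=(0,0) retry=(1,0)
step 4 (T2 CAS): counter=5 r=(3,4) succ=(0,1) retry=(1,0)
step 5 (T1 LOAD): counter=5 r=(5,4) succ=(0,1) retry=(1,0)
step 6 (T1 CAS): counter=6 r=(5,4) succ=(1,1) retry=(1,0)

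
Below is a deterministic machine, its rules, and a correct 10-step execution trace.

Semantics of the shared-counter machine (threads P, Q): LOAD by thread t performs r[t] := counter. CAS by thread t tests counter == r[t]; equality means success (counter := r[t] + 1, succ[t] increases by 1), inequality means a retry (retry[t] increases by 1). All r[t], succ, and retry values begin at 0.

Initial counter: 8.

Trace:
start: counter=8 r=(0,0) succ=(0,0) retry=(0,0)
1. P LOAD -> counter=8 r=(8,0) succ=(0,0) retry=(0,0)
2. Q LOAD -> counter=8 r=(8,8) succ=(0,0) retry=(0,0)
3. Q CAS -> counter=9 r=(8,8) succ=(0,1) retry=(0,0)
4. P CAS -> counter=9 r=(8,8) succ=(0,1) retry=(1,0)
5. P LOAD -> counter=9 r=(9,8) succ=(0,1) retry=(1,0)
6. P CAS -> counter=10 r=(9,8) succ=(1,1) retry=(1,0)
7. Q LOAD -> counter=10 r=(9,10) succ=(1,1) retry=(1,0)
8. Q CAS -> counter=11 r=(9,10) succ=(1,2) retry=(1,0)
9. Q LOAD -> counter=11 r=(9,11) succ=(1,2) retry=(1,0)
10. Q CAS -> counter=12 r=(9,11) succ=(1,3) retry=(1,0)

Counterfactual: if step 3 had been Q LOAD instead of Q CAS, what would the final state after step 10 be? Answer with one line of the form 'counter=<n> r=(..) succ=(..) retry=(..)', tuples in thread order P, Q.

counter=12 r=(9,11) succ=(2,2) retry=(0,0)

(re-executing from step 3 with the substitution; state before step 3: counter=8 r=(8,8) succ=(0,0) retry=(0,0))
3. Q LOAD -> counter=8 r=(8,8) succ=(0,0) retry=(0,0)
4. P CAS -> counter=9 r=(8,8) succ=(1,0) retry=(0,0)
5. P LOAD -> counter=9 r=(9,8) succ=(1,0) retry=(0,0)
6. P CAS -> counter=10 r=(9,8) succ=(2,0) retry=(0,0)
7. Q LOAD -> counter=10 r=(9,10) succ=(2,0) retry=(0,0)
8. Q CAS -> counter=11 r=(9,10) succ=(2,1) retry=(0,0)
9. Q LOAD -> counter=11 r=(9,11) succ=(2,1) retry=(0,0)
10. Q CAS -> counter=12 r=(9,11) succ=(2,2) retry=(0,0)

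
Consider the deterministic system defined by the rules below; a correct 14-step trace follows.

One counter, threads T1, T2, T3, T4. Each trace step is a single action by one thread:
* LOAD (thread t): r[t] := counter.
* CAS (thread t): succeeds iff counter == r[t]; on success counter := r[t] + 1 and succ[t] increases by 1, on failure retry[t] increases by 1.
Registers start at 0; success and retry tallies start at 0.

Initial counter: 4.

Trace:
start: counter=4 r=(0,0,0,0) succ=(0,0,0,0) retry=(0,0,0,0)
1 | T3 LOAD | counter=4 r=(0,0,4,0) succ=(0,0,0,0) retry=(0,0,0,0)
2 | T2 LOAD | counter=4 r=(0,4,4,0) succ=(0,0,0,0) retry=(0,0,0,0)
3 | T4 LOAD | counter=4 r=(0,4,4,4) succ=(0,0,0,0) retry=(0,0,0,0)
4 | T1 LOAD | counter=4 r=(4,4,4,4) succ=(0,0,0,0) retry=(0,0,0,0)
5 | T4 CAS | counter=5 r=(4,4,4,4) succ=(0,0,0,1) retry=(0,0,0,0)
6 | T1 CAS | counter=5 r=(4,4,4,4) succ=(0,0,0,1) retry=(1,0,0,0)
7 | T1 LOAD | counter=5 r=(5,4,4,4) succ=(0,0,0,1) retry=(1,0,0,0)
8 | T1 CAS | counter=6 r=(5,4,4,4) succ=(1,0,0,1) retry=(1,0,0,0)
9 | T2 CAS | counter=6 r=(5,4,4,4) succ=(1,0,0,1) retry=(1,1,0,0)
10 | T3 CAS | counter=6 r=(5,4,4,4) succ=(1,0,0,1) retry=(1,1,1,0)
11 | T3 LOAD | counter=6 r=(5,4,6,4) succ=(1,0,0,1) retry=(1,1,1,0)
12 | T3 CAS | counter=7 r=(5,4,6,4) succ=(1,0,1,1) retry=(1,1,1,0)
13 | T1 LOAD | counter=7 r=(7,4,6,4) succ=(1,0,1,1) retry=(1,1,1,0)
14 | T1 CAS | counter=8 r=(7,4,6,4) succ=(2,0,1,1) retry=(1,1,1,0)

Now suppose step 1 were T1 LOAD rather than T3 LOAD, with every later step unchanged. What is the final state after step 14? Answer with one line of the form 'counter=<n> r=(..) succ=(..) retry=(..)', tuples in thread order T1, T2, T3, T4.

(re-executing from step 1 with the substitution; state before step 1: counter=4 r=(0,0,0,0) succ=(0,0,0,0) retry=(0,0,0,0))
1 | T1 LOAD | counter=4 r=(4,0,0,0) succ=(0,0,0,0) retry=(0,0,0,0)
2 | T2 LOAD | counter=4 r=(4,4,0,0) succ=(0,0,0,0) retry=(0,0,0,0)
3 | T4 LOAD | counter=4 r=(4,4,0,4) succ=(0,0,0,0) retry=(0,0,0,0)
4 | T1 LOAD | counter=4 r=(4,4,0,4) succ=(0,0,0,0) retry=(0,0,0,0)
5 | T4 CAS | counter=5 r=(4,4,0,4) succ=(0,0,0,1) retry=(0,0,0,0)
6 | T1 CAS | counter=5 r=(4,4,0,4) succ=(0,0,0,1) retry=(1,0,0,0)
7 | T1 LOAD | counter=5 r=(5,4,0,4) succ=(0,0,0,1) retry=(1,0,0,0)
8 | T1 CAS | counter=6 r=(5,4,0,4) succ=(1,0,0,1) retry=(1,0,0,0)
9 | T2 CAS | counter=6 r=(5,4,0,4) succ=(1,0,0,1) retry=(1,1,0,0)
10 | T3 CAS | counter=6 r=(5,4,0,4) succ=(1,0,0,1) retry=(1,1,1,0)
11 | T3 LOAD | counter=6 r=(5,4,6,4) succ=(1,0,0,1) retry=(1,1,1,0)
12 | T3 CAS | counter=7 r=(5,4,6,4) succ=(1,0,1,1) retry=(1,1,1,0)
13 | T1 LOAD | counter=7 r=(7,4,6,4) succ=(1,0,1,1) retry=(1,1,1,0)
14 | T1 CAS | counter=8 r=(7,4,6,4) succ=(2,0,1,1) retry=(1,1,1,0)

counter=8 r=(7,4,6,4) succ=(2,0,1,1) retry=(1,1,1,0)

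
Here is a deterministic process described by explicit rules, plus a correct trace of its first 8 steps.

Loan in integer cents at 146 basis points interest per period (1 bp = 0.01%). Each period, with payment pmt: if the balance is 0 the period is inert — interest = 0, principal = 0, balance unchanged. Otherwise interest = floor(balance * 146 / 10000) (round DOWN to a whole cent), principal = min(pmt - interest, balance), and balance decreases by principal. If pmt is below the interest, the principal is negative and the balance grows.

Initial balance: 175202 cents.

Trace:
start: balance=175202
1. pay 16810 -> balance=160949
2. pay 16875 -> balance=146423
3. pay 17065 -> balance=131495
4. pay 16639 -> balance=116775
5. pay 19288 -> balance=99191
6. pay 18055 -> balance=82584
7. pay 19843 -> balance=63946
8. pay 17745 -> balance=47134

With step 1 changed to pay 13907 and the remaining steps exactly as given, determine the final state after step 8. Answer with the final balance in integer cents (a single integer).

50349

(re-executing from step 1 with the substitution; state before step 1: balance=175202)
1. pay 13907 -> balance=163852
2. pay 16875 -> balance=149369
3. pay 17065 -> balance=134484
4. pay 16639 -> balance=119808
5. pay 19288 -> balance=102269
6. pay 18055 -> balance=85707
7. pay 19843 -> balance=67115
8. pay 17745 -> balance=50349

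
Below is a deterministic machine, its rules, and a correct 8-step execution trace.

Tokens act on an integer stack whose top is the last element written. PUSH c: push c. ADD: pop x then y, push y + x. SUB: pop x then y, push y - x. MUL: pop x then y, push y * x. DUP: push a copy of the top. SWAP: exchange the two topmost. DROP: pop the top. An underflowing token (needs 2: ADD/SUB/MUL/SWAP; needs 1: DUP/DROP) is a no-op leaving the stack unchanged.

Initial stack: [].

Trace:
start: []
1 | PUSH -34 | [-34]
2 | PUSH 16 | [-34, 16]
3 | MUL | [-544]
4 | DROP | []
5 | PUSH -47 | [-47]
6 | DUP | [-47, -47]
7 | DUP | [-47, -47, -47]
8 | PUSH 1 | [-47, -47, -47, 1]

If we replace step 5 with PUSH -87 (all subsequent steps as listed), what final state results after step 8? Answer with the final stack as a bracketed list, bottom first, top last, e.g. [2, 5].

[-87, -87, -87, 1]

(re-executing from step 5 with the substitution; state before step 5: [])
5 | PUSH -87 | [-87]
6 | DUP | [-87, -87]
7 | DUP | [-87, -87, -87]
8 | PUSH 1 | [-87, -87, -87, 1]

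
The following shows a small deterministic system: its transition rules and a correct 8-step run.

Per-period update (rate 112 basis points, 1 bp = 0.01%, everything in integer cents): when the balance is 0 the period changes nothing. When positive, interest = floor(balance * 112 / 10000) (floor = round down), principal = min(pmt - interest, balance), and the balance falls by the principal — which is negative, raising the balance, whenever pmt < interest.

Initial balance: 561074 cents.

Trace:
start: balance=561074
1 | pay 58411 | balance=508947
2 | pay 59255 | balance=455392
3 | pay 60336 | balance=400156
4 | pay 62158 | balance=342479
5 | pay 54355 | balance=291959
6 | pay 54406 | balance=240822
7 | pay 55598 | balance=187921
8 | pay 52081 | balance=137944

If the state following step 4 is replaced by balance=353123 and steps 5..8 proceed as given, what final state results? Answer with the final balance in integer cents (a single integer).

state after step 4 := balance=353123
5 | pay 54355 | balance=302722
6 | pay 54406 | balance=251706
7 | pay 55598 | balance=198927
8 | pay 52081 | balance=149073

149073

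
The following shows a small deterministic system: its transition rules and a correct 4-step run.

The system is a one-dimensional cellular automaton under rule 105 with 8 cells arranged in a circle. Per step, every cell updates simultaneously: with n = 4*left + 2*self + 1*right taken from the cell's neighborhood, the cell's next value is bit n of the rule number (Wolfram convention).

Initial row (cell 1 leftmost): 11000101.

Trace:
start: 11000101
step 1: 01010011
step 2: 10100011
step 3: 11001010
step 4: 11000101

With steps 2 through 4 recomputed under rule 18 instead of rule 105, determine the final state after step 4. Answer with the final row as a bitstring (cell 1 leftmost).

00101101

(re-executing steps 2..4 under rule 18; state before step 2: 01010011)
step 2: 00001100
step 3: 00010010
step 4: 00101101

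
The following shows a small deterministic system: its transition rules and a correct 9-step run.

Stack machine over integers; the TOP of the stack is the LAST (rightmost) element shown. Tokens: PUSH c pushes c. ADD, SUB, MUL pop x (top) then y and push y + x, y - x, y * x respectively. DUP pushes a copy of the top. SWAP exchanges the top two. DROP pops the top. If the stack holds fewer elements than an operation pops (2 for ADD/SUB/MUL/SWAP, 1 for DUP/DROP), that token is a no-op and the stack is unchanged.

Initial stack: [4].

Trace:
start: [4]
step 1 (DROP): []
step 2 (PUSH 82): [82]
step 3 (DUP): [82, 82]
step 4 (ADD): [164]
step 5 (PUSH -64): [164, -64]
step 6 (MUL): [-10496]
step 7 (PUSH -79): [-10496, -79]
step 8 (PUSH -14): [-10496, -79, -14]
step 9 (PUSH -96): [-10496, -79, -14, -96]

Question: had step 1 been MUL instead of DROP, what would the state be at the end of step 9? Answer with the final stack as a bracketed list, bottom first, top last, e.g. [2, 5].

[4, -10496, -79, -14, -96]

(re-executing from step 1 with the substitution; state before step 1: [4])
step 1 (MUL): [4]
step 2 (PUSH 82): [4, 82]
step 3 (DUP): [4, 82, 82]
step 4 (ADD): [4, 164]
step 5 (PUSH -64): [4, 164, -64]
step 6 (MUL): [4, -10496]
step 7 (PUSH -79): [4, -10496, -79]
step 8 (PUSH -14): [4, -10496, -79, -14]
step 9 (PUSH -96): [4, -10496, -79, -14, -96]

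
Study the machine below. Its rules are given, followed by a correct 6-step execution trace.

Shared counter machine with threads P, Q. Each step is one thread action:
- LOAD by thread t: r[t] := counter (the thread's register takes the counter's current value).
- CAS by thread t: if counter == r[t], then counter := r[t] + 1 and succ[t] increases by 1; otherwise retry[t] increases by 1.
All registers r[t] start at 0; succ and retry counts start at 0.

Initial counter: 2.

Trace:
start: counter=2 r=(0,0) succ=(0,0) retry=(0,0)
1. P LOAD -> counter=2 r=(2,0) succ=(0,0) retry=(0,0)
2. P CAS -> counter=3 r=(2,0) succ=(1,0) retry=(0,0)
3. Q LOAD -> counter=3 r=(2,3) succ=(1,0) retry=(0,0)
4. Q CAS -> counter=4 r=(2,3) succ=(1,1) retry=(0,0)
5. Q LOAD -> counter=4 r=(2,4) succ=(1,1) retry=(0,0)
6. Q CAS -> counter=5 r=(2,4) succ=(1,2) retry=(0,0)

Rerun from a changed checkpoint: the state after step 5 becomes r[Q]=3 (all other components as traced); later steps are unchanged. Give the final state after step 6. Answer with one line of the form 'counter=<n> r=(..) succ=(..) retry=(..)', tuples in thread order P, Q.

state after step 5 := counter=4 r=(2,3) succ=(1,1) retry=(0,0)
6. Q CAS -> counter=4 r=(2,3) succ=(1,1) retry=(0,1)

counter=4 r=(2,3) succ=(1,1) retry=(0,1)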